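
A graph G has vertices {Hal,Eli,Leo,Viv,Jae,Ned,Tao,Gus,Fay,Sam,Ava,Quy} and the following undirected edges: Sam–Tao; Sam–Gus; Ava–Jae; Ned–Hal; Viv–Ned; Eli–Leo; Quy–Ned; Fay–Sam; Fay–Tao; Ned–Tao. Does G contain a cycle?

Yes

The graph has 12 vertices, 10 edges, and 3 connected components.
One cycle is Tao-Sam-Fay-Tao.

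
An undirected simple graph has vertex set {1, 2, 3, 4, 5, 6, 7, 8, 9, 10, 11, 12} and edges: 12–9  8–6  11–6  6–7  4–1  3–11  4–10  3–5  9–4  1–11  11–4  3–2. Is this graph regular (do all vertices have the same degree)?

No

Degrees: 1:2, 2:1, 3:3, 4:4, 5:1, 6:3, 7:1, 8:1, 9:2, 10:1, 11:4, 12:1
Vertex 2 has degree 1 while 4 has degree 4, so the graph is not regular.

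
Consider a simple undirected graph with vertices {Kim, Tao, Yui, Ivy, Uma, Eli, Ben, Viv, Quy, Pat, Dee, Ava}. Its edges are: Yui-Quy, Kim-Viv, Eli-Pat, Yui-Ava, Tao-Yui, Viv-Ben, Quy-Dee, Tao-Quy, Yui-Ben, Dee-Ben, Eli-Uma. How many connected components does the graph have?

3

Component: {Ivy}
Component: {Uma, Eli, Pat}
Component: {Kim, Tao, Yui, Ben, Viv, Quy, Dee, Ava}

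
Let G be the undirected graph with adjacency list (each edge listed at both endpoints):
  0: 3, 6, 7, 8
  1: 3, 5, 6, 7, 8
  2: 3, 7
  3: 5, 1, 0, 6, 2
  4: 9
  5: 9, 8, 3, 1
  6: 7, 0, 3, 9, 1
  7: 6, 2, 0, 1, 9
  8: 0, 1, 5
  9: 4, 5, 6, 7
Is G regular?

Degrees: 0:4, 1:5, 2:2, 3:5, 4:1, 5:4, 6:5, 7:5, 8:3, 9:4
Vertex 4 has degree 1 while 1 has degree 5, so the graph is not regular.

No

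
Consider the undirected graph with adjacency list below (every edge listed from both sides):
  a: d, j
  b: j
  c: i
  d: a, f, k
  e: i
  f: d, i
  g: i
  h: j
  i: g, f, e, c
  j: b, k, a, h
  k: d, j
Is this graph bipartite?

Yes

Partition the vertices as {d, i, j} vs {a, b, c, e, f, g, h, k}. Each listed edge has one endpoint in each part, so the graph is bipartite.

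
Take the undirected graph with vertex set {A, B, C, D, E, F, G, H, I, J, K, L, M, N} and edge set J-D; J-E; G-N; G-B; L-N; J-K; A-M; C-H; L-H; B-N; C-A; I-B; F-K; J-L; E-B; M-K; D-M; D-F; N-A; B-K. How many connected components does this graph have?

Component: {A, B, C, D, E, F, G, H, I, J, K, L, M, N}

1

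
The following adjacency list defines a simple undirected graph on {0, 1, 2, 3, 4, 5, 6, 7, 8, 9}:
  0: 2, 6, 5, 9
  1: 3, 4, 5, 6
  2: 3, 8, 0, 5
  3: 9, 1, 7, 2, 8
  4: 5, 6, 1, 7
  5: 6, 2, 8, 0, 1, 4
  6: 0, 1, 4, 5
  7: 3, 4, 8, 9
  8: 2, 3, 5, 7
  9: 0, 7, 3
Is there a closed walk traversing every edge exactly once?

Degrees: 0:4, 1:4, 2:4, 3:5, 4:4, 5:6, 6:4, 7:4, 8:4, 9:3
3, 9 have odd degree; an Eulerian circuit needs every degree to be even, so none exists.

No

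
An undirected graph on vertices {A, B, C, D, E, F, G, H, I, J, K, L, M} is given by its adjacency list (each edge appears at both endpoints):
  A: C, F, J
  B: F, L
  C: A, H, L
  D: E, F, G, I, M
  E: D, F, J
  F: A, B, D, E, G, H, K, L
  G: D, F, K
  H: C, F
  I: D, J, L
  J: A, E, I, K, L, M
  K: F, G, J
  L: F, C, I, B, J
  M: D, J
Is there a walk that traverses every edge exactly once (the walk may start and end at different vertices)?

No

Degrees: A:3, B:2, C:3, D:5, E:3, F:8, G:3, H:2, I:3, J:6, K:3, L:5, M:2
Odd-degree vertices: A, C, D, E, G, I, K, L (8 total).
With 8 odd-degree vertices (more than two), no single trail can use every edge.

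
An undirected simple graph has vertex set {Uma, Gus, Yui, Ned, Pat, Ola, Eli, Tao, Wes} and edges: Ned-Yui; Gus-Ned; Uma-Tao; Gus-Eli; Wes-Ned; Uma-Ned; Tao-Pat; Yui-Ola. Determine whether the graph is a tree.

The graph has 9 vertices and 8 edges.
It is connected with exactly 8 edges, hence acyclic — it is a tree.

Yes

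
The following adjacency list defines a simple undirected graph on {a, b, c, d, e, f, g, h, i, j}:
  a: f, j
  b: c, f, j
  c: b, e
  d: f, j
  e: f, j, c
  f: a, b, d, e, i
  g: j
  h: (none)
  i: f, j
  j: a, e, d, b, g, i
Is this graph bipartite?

Yes

Color {c, f, h, j} black and {a, b, d, e, g, i} white. No edge joins two same-colored vertices, so the graph is bipartite.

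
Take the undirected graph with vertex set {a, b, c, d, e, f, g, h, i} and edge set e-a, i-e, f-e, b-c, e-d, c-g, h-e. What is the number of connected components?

Component: {b, c, g}
Component: {a, d, e, f, h, i}

2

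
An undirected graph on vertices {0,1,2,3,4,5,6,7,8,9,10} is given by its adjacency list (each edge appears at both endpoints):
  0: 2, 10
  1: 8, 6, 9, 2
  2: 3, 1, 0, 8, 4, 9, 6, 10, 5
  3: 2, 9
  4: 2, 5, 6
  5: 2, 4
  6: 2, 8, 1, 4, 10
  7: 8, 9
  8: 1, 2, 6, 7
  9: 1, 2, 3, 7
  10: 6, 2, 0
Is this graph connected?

Yes

A breadth-first search from 0 visits 0, 2, 10, 9, 3, 4, 6, 1, 8, 5, 7 — all 11 vertices — so the graph is connected.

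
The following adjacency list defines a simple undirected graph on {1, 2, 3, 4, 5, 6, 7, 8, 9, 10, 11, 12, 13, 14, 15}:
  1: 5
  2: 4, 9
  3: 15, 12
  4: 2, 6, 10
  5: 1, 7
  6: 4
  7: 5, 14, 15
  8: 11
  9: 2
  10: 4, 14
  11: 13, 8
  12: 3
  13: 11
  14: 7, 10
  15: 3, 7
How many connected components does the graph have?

Component: {8, 11, 13}
Component: {1, 2, 3, 4, 5, 6, 7, 9, 10, 12, 14, 15}

2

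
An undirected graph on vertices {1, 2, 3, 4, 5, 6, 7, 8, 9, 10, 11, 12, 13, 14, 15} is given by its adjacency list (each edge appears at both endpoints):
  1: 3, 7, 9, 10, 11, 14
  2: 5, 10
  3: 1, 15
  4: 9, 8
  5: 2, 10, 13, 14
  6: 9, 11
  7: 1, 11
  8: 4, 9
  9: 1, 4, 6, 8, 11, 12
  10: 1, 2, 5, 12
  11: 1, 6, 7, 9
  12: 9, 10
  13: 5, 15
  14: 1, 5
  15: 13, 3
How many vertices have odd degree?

Degrees: 1:6, 2:2, 3:2, 4:2, 5:4, 6:2, 7:2, 8:2, 9:6, 10:4, 11:4, 12:2, 13:2, 14:2, 15:2
Odd-degree vertices: none.

0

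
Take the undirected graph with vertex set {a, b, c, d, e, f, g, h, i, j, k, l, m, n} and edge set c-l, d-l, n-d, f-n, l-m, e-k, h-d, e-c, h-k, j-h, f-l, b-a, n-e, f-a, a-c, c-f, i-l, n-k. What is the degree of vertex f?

4

Neighbors of f: a, c, l, n.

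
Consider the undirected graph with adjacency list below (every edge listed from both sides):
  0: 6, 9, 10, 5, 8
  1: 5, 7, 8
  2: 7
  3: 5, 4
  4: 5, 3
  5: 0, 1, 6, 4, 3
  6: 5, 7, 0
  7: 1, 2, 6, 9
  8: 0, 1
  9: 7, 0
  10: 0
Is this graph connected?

Starting from 0 and exploring outward reaches every vertex (0, 6, 5, 8, 9, 10, 7, 1, 4, 3, 2); the graph is connected.

Yes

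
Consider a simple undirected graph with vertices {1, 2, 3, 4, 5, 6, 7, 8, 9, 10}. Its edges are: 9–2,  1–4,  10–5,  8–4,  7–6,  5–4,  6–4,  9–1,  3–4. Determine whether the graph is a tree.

Yes

The graph has 10 vertices and 9 edges.
It is connected with exactly 9 edges, hence acyclic — it is a tree.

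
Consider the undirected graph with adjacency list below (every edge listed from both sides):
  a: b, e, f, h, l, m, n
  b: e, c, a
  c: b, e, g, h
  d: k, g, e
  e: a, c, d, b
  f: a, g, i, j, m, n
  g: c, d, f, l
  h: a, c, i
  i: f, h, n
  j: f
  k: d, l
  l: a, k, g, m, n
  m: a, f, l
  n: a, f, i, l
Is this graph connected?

A breadth-first search from a visits a, m, b, h, f, e, l, n, c, i, g, j, d, k — all 14 vertices — so the graph is connected.

Yes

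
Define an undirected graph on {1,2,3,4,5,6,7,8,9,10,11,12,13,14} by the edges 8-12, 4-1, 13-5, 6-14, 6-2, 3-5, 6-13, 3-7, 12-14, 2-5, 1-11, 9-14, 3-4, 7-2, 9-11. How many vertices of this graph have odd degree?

Degrees: 1:2, 2:3, 3:3, 4:2, 5:3, 6:3, 7:2, 8:1, 9:2, 10:0, 11:2, 12:2, 13:2, 14:3
Odd-degree vertices: 2, 3, 5, 6, 8, 14.

6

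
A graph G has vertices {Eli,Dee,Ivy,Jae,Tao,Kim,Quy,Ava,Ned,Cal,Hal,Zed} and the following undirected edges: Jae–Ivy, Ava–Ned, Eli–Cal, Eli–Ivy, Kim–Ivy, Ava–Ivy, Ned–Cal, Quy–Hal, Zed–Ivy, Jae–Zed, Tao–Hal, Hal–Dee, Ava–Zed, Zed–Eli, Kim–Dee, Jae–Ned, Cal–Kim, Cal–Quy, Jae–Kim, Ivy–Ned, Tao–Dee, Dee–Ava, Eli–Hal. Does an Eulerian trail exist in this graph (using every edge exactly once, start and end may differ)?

Yes

Degrees: Eli:4, Dee:4, Ivy:6, Jae:4, Tao:2, Kim:4, Quy:2, Ava:4, Ned:4, Cal:4, Hal:4, Zed:4
Odd-degree vertices: none (0 total).
The non-isolated vertices are connected and exactly 0 have odd degree, so an Eulerian trail exists.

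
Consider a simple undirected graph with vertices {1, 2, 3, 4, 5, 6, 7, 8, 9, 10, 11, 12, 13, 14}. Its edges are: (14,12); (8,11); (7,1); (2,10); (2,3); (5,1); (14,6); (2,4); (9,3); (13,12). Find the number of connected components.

Component: {8, 11}
Component: {1, 5, 7}
Component: {6, 12, 13, 14}
Component: {2, 3, 4, 9, 10}

4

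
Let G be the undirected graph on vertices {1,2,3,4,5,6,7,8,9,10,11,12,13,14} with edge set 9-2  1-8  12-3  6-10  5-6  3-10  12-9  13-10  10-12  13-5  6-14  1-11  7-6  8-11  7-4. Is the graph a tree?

No

|V| = 14, |E| = 15.
It is not connected, so it is not a tree.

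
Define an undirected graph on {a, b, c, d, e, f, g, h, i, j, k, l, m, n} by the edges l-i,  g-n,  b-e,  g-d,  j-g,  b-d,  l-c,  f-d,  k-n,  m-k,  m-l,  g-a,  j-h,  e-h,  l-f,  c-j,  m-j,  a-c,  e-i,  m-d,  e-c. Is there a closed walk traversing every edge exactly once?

Yes

Degrees: a:2, b:2, c:4, d:4, e:4, f:2, g:4, h:2, i:2, j:4, k:2, l:4, m:4, n:2
All degrees are even and the non-isolated vertices are connected — an Eulerian circuit exists.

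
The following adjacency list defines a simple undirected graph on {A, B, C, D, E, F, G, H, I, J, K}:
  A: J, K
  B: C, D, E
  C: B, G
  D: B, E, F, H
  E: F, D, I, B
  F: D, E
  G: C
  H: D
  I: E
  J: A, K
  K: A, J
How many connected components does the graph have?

Component: {A, J, K}
Component: {B, C, D, E, F, G, H, I}

2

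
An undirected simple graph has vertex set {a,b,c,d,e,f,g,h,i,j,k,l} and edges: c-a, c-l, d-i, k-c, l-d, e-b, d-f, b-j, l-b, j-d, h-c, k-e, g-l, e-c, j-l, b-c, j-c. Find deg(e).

Neighbors of e: b, c, k.

3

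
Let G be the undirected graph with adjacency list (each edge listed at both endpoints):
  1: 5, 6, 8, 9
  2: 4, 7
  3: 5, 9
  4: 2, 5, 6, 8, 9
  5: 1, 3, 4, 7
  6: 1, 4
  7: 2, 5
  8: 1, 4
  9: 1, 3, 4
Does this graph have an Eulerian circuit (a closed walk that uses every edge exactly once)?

Degrees: 1:4, 2:2, 3:2, 4:5, 5:4, 6:2, 7:2, 8:2, 9:3
4, 9 have odd degree; an Eulerian circuit needs every degree to be even, so none exists.

No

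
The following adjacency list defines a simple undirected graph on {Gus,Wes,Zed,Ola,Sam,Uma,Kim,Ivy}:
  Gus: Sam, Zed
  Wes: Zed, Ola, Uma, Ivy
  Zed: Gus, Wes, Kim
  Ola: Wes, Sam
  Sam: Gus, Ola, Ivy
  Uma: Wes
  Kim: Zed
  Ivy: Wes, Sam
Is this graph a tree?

|V| = 8, |E| = 9.
Connected but with 9 > 7 edges, so it has a cycle and is not a tree.

No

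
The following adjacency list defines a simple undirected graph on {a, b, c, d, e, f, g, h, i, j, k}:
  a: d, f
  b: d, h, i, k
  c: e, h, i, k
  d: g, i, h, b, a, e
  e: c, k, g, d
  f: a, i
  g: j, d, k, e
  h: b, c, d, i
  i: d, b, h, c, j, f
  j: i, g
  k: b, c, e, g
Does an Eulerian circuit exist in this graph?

Yes

Degrees: a:2, b:4, c:4, d:6, e:4, f:2, g:4, h:4, i:6, j:2, k:4
All degrees are even and the non-isolated vertices are connected — an Eulerian circuit exists.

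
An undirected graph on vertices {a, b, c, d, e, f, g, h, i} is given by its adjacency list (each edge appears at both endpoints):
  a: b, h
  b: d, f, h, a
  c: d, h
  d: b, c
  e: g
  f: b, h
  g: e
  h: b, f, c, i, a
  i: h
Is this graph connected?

No

Component: {e, g}
Component: {a, b, c, d, f, h, i}
No edge joins these 2 groups, so the graph is disconnected.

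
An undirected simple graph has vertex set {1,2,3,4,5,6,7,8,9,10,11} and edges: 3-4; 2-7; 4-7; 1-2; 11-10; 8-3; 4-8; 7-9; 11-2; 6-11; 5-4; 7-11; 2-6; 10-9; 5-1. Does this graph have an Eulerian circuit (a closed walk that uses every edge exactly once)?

Yes

Degrees: 1:2, 2:4, 3:2, 4:4, 5:2, 6:2, 7:4, 8:2, 9:2, 10:2, 11:4
All degrees are even and the non-isolated vertices are connected — an Eulerian circuit exists.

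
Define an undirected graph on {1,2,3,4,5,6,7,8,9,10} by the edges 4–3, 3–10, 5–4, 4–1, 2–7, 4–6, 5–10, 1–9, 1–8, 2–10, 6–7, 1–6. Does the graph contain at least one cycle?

The graph has 10 vertices, 12 edges, and 1 connected component.
One cycle is 6-4-5-10-2-7-6.

Yes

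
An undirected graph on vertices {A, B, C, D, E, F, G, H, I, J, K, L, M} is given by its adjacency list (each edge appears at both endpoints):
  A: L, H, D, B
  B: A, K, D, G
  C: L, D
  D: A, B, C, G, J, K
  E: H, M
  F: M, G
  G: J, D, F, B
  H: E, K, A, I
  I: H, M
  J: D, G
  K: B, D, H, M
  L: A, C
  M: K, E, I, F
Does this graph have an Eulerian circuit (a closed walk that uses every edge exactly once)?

Yes

Degrees: A:4, B:4, C:2, D:6, E:2, F:2, G:4, H:4, I:2, J:2, K:4, L:2, M:4
All degrees are even and the non-isolated vertices are connected — an Eulerian circuit exists.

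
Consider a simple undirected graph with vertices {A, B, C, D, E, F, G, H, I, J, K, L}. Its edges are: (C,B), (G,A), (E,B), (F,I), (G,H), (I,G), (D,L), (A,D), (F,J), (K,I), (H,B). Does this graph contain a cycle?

The graph has 12 vertices, 11 edges, and 1 connected component.
Since 11 = 12 - 1, the graph is a forest and contains no cycle.

No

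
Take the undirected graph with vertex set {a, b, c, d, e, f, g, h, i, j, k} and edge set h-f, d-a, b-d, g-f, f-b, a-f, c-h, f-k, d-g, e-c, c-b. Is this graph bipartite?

Yes

Color {c, d, f, i, j} black and {a, b, e, g, h, k} white. No edge joins two same-colored vertices, so the graph is bipartite.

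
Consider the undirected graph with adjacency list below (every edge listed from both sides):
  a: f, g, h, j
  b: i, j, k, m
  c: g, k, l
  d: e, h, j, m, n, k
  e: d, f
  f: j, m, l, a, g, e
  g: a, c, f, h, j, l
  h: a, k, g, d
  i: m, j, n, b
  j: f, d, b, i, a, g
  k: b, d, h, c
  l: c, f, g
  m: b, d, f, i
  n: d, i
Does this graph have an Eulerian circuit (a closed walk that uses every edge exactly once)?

No

Degrees: a:4, b:4, c:3, d:6, e:2, f:6, g:6, h:4, i:4, j:6, k:4, l:3, m:4, n:2
Vertices with odd degree: c, l. An Eulerian circuit requires all degrees even.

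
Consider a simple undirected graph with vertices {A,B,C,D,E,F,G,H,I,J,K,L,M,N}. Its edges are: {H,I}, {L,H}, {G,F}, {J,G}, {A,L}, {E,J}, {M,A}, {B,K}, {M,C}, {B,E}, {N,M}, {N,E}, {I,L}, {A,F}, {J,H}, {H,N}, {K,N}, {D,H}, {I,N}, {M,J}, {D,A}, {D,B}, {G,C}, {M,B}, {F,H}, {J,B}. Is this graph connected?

Yes

A breadth-first search from A visits A, F, L, D, M, G, H, I, B, J, C, N, E, K — all 14 vertices — so the graph is connected.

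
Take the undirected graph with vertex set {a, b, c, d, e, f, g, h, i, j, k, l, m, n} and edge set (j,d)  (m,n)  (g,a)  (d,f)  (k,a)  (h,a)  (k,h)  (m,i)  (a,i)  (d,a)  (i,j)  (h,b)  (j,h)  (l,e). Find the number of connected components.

3

Component: {c}
Component: {e, l}
Component: {a, b, d, f, g, h, i, j, k, m, n}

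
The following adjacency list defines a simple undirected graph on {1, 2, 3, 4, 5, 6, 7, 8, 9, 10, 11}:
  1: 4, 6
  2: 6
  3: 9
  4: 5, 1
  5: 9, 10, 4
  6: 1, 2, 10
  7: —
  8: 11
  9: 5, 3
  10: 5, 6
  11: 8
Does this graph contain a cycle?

Yes

The graph has 11 vertices, 9 edges, and 3 connected components.
One cycle is 1-4-5-10-6-1.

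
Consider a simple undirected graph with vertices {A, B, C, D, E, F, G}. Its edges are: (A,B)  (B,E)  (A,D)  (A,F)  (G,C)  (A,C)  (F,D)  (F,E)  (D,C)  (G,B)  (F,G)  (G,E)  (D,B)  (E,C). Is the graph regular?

Degrees: A:4, B:4, C:4, D:4, E:4, F:4, G:4
All degrees equal 4; the graph is regular.

Yes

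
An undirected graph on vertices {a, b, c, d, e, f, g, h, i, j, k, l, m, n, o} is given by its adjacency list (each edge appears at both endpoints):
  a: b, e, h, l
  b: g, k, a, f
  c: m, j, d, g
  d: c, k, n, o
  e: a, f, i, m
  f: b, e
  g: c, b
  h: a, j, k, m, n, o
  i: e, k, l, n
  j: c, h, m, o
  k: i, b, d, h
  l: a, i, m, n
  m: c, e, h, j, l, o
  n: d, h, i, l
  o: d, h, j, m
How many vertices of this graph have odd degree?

Degrees: a:4, b:4, c:4, d:4, e:4, f:2, g:2, h:6, i:4, j:4, k:4, l:4, m:6, n:4, o:4
Odd-degree vertices: none.

0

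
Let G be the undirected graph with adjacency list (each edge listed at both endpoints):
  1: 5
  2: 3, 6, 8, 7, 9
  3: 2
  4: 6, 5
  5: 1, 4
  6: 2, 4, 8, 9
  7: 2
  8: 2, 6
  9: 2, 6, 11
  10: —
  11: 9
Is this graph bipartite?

6-2-9-6 is an odd cycle (length 3), and a bipartite graph can contain only even cycles.

No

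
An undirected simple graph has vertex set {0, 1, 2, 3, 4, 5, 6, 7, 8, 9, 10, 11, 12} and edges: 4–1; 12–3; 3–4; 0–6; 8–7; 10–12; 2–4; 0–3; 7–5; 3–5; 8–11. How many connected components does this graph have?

2

Component: {9}
Component: {0, 1, 2, 3, 4, 5, 6, 7, 8, 10, 11, 12}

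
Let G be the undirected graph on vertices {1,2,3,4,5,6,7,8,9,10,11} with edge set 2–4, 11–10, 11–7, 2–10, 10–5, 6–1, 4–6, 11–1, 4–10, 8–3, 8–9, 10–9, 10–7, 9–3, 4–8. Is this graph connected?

A breadth-first search from 1 visits 1, 6, 11, 4, 10, 7, 2, 8, 9, 5, 3 — all 11 vertices — so the graph is connected.

Yes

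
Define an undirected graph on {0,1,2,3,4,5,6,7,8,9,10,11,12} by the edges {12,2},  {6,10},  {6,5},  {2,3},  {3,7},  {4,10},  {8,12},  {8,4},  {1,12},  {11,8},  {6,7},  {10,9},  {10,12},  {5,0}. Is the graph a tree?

The graph has 13 vertices and 14 edges.
A tree on 13 vertices has exactly 12 edges; this graph has 14, so it contains a cycle and is not a tree.

No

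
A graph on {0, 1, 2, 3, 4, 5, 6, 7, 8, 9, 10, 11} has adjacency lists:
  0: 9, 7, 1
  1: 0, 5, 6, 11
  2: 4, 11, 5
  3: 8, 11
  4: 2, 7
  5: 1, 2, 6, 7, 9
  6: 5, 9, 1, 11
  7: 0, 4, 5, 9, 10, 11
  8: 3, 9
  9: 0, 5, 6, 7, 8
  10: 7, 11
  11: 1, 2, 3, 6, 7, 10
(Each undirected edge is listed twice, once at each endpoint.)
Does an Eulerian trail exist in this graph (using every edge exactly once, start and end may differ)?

No

Degrees: 0:3, 1:4, 2:3, 3:2, 4:2, 5:5, 6:4, 7:6, 8:2, 9:5, 10:2, 11:6
Odd-degree vertices: 0, 2, 5, 9 (4 total).
With 4 odd-degree vertices (more than two), no single trail can use every edge.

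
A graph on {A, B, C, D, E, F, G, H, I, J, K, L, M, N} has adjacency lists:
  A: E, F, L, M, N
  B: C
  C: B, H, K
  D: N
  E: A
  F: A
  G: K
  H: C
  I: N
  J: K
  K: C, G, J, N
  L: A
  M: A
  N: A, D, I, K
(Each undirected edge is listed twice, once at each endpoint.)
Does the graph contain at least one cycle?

|V| = 14, |E| = 13, number of components = 1.
A forest on 14 vertices with 1 component has exactly 13 edges, which matches — so no cycle.

No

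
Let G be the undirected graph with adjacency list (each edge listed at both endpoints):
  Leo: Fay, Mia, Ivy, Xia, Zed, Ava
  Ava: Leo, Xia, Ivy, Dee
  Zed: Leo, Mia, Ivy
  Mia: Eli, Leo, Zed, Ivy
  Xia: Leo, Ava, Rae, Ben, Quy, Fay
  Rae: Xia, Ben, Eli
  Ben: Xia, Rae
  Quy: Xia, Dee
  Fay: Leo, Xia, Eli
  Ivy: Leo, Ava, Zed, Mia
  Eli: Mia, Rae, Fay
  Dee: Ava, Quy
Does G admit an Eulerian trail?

Degrees: Leo:6, Ava:4, Zed:3, Mia:4, Xia:6, Rae:3, Ben:2, Quy:2, Fay:3, Ivy:4, Eli:3, Dee:2
Odd-degree vertices: Zed, Rae, Fay, Eli (4 total).
An Eulerian trail requires 0 or 2 odd-degree vertices; here there are 4.

No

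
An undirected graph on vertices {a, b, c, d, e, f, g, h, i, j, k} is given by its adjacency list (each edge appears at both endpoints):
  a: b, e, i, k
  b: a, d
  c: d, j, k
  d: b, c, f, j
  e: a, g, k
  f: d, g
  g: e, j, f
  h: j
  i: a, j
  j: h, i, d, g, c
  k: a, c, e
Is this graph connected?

Yes

A breadth-first search from a visits a, e, i, k, b, g, j, c, d, f, h — all 11 vertices — so the graph is connected.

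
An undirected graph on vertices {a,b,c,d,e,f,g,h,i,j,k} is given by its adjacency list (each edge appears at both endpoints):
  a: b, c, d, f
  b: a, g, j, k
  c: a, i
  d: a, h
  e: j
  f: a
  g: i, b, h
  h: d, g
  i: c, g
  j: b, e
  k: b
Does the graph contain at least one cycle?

Yes

The graph has 11 vertices, 12 edges, and 1 connected component.
Since 12 > 11 - 1, a cycle must exist; for instance a-d-h-g-b-a.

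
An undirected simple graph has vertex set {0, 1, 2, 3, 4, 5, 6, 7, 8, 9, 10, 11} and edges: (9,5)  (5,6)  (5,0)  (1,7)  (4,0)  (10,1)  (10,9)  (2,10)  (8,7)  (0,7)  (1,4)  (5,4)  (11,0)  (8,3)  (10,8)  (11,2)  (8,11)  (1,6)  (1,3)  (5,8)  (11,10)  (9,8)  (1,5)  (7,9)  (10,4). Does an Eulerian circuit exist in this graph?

Degrees: 0:4, 1:6, 2:2, 3:2, 4:4, 5:6, 6:2, 7:4, 8:6, 9:4, 10:6, 11:4
Every vertex has even degree and the edges form a single connected piece, so an Eulerian circuit exists.

Yes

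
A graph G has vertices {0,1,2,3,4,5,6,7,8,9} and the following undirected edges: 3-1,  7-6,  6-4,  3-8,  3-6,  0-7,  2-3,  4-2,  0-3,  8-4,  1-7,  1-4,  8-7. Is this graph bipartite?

Yes

Partition the vertices as {3, 4, 5, 7, 9} vs {0, 1, 2, 6, 8}. Each listed edge has one endpoint in each part, so the graph is bipartite.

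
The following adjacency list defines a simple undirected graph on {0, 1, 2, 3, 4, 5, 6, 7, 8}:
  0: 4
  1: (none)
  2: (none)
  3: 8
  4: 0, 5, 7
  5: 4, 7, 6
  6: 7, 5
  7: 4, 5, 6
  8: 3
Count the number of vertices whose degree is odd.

6

Degrees: 0:1, 1:0, 2:0, 3:1, 4:3, 5:3, 6:2, 7:3, 8:1
Odd-degree vertices: 0, 3, 4, 5, 7, 8.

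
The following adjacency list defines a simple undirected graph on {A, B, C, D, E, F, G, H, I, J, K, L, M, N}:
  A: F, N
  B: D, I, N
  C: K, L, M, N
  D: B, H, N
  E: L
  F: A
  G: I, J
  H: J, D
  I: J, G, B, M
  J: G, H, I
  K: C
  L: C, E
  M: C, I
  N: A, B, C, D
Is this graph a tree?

The graph has 14 vertices and 17 edges.
Connected but with 17 > 13 edges, so it has a cycle and is not a tree.

No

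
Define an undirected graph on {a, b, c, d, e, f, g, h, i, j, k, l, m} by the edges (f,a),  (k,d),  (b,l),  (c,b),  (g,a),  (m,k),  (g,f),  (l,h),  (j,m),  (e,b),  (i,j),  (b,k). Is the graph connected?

No

Component: {a, f, g}
Component: {b, c, d, e, h, i, j, k, l, m}
No edge joins these 2 groups, so the graph is disconnected.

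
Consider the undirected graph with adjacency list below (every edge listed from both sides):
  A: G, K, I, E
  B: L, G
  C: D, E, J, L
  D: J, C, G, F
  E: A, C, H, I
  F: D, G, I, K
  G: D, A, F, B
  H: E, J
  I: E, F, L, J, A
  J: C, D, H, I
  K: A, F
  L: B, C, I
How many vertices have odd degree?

2

Degrees: A:4, B:2, C:4, D:4, E:4, F:4, G:4, H:2, I:5, J:4, K:2, L:3
Odd-degree vertices: I, L.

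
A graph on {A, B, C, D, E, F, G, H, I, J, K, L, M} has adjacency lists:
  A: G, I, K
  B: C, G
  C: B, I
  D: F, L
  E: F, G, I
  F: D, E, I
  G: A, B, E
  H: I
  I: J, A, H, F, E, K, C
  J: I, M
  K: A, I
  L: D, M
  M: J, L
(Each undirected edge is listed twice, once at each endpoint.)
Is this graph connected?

Yes

Starting from A and exploring outward reaches every vertex (A, K, G, I, E, B, C, F, J, H, D, M, L); the graph is connected.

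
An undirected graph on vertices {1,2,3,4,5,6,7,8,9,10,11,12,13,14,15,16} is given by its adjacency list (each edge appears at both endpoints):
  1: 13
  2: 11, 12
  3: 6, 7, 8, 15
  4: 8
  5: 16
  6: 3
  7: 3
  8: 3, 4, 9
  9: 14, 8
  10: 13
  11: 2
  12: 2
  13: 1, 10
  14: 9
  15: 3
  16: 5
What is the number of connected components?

4

Component: {5, 16}
Component: {1, 10, 13}
Component: {2, 11, 12}
Component: {3, 4, 6, 7, 8, 9, 14, 15}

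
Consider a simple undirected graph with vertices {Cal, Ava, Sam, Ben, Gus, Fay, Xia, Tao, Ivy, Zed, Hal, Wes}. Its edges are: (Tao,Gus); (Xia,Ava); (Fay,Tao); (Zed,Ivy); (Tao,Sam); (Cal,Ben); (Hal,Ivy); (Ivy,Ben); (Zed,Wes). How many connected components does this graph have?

3

Component: {Ava, Xia}
Component: {Sam, Gus, Fay, Tao}
Component: {Cal, Ben, Ivy, Zed, Hal, Wes}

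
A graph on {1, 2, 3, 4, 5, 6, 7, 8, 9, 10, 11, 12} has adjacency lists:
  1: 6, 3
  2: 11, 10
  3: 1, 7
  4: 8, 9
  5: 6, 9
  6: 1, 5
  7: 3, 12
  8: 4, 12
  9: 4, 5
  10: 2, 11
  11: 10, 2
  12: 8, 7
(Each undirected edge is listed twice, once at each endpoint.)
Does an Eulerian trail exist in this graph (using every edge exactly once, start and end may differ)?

Degrees: 1:2, 2:2, 3:2, 4:2, 5:2, 6:2, 7:2, 8:2, 9:2, 10:2, 11:2, 12:2
Odd-degree vertices: none (0 total).
The edges lie in more than one component, so no single trail can cover them all.

No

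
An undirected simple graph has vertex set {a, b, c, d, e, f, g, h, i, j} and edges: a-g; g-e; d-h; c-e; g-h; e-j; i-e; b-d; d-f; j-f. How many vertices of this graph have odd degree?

Degrees: a:1, b:1, c:1, d:3, e:4, f:2, g:3, h:2, i:1, j:2
Odd-degree vertices: a, b, c, d, g, i.

6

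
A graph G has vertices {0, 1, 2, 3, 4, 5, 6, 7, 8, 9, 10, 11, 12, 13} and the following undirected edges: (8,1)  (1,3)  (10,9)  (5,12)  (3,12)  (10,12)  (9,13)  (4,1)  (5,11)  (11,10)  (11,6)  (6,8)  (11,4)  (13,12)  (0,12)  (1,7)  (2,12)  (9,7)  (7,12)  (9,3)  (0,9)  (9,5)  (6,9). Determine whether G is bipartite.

6-8-1-7-9-6 is an odd cycle (length 5), and a bipartite graph can contain only even cycles.

No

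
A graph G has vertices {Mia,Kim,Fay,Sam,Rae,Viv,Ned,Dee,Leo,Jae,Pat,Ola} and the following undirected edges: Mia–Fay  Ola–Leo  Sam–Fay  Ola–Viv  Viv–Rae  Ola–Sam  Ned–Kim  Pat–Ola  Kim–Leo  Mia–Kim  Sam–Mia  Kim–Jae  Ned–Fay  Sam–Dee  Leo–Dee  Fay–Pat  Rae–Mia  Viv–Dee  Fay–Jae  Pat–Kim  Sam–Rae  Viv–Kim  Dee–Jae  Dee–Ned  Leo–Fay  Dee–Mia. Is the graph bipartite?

Fay-Mia-Sam-Fay is an odd cycle (length 3), and a bipartite graph can contain only even cycles.

No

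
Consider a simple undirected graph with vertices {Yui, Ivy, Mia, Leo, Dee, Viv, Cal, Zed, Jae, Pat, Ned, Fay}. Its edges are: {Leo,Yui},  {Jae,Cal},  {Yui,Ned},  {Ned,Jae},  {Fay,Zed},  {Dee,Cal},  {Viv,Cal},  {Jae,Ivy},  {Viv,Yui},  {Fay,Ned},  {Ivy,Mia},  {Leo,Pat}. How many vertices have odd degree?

8

Degrees: Yui:3, Ivy:2, Mia:1, Leo:2, Dee:1, Viv:2, Cal:3, Zed:1, Jae:3, Pat:1, Ned:3, Fay:2
Odd-degree vertices: Yui, Mia, Dee, Cal, Zed, Jae, Pat, Ned.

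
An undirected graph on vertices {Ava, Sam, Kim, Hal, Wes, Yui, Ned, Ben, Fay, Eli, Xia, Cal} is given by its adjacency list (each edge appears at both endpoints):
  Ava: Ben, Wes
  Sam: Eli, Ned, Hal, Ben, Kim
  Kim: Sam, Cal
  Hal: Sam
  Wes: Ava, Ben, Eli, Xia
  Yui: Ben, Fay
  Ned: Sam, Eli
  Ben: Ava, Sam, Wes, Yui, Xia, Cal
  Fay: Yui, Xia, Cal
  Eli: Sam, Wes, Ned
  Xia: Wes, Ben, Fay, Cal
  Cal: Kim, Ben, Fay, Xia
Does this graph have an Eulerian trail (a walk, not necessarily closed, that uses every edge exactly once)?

Degrees: Ava:2, Sam:5, Kim:2, Hal:1, Wes:4, Yui:2, Ned:2, Ben:6, Fay:3, Eli:3, Xia:4, Cal:4
Odd-degree vertices: Sam, Hal, Fay, Eli (4 total).
With 4 odd-degree vertices (more than two), no single trail can use every edge.

No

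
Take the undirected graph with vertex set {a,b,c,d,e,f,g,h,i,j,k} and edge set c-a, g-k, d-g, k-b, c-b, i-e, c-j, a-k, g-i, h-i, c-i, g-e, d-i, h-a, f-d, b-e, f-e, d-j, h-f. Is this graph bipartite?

g-i-h-a-k-g is an odd cycle (length 5), and a bipartite graph can contain only even cycles.

No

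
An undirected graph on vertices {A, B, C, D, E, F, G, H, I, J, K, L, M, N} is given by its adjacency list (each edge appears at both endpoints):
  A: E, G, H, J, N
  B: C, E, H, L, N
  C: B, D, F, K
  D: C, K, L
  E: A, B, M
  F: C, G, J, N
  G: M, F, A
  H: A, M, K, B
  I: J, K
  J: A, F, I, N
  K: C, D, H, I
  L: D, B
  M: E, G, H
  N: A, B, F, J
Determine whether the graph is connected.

Starting from A and exploring outward reaches every vertex (A, H, J, G, N, E, B, K, M, I, F, L, C, D); the graph is connected.

Yes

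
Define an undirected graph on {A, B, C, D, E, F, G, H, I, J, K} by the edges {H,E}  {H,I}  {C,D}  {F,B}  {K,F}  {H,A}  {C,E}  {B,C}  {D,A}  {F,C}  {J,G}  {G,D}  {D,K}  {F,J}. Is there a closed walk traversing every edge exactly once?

Degrees: A:2, B:2, C:4, D:4, E:2, F:4, G:2, H:3, I:1, J:2, K:2
Vertices with odd degree: H, I. An Eulerian circuit requires all degrees even.

No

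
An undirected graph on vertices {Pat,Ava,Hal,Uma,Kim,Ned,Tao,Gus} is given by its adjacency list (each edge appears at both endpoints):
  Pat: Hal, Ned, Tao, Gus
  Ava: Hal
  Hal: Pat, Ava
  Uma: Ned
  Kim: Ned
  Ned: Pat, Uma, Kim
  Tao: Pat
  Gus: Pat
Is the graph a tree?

Yes

The graph has 8 vertices and 7 edges.
Connected and |E| = |V| - 1, which characterizes a tree.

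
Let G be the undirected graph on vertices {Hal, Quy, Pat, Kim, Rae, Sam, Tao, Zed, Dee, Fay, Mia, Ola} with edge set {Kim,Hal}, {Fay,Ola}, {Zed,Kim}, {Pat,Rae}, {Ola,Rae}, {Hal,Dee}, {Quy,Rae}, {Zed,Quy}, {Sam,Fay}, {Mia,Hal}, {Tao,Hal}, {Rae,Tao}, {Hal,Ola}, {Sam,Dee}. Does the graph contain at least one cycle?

The graph has 12 vertices, 14 edges, and 1 connected component.
Since 14 > 12 - 1, a cycle must exist; for instance Hal-Dee-Sam-Fay-Ola-Hal.

Yes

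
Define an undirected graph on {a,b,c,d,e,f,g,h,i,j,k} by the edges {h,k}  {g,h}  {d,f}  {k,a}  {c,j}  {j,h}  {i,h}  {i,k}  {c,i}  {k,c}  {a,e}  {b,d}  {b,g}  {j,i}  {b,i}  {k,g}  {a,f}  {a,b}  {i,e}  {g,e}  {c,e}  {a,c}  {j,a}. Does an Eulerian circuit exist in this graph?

No

Degrees: a:6, b:4, c:5, d:2, e:4, f:2, g:4, h:4, i:6, j:4, k:5
Vertices with odd degree: c, k. An Eulerian circuit requires all degrees even.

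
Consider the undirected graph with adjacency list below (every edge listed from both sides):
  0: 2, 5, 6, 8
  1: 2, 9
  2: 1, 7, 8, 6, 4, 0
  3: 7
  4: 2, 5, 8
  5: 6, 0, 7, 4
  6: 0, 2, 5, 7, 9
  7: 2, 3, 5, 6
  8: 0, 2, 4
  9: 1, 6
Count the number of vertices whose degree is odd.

Degrees: 0:4, 1:2, 2:6, 3:1, 4:3, 5:4, 6:5, 7:4, 8:3, 9:2
Odd-degree vertices: 3, 4, 6, 8.

4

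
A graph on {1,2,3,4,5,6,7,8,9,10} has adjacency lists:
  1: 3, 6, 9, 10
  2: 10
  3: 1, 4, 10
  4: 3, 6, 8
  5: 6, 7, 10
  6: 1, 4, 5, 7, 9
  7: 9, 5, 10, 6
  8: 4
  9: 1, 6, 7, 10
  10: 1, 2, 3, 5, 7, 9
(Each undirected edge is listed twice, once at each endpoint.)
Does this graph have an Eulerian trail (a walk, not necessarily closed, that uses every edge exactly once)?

Degrees: 1:4, 2:1, 3:3, 4:3, 5:3, 6:5, 7:4, 8:1, 9:4, 10:6
Odd-degree vertices: 2, 3, 4, 5, 6, 8 (6 total).
An Eulerian trail requires 0 or 2 odd-degree vertices; here there are 6.

No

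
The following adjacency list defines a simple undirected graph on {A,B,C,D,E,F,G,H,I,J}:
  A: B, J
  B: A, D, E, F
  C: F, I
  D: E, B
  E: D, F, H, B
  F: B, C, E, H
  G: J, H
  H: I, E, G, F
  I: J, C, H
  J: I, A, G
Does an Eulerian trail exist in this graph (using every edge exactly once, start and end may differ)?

Degrees: A:2, B:4, C:2, D:2, E:4, F:4, G:2, H:4, I:3, J:3
Odd-degree vertices: I, J (2 total).
The non-isolated vertices are connected and exactly 2 have odd degree, so an Eulerian trail exists (from I to J).

Yes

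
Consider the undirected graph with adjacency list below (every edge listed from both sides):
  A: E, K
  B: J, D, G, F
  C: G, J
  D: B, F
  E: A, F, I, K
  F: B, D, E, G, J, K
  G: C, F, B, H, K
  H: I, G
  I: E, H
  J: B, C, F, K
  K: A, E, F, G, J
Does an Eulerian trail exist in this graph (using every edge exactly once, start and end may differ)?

Yes

Degrees: A:2, B:4, C:2, D:2, E:4, F:6, G:5, H:2, I:2, J:4, K:5
Odd-degree vertices: G, K (2 total).
With 2 odd-degree vertices and all edges in one connected piece, an Eulerian trail exists (from G to K).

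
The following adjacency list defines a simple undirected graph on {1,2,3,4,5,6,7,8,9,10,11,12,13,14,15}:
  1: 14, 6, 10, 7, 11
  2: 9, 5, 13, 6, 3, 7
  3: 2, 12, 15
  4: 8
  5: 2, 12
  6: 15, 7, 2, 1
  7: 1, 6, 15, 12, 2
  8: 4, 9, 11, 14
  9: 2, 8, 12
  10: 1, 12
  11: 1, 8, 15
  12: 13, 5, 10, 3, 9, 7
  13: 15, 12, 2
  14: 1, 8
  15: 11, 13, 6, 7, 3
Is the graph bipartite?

6-7-15-6 is an odd cycle (length 3), and a bipartite graph can contain only even cycles.

No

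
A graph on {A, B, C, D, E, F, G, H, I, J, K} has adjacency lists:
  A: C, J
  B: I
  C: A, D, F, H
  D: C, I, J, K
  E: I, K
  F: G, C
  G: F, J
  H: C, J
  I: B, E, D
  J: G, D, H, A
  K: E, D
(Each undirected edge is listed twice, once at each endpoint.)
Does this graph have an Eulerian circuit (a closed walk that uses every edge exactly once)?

Degrees: A:2, B:1, C:4, D:4, E:2, F:2, G:2, H:2, I:3, J:4, K:2
Vertices with odd degree: B, I. An Eulerian circuit requires all degrees even.

No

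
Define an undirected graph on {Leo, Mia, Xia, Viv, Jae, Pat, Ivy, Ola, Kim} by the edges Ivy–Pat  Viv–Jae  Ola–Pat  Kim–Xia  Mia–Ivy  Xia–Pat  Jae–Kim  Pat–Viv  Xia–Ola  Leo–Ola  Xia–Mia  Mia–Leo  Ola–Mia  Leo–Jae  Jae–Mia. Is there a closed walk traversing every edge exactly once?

Degrees: Leo:3, Mia:5, Xia:4, Viv:2, Jae:4, Pat:4, Ivy:2, Ola:4, Kim:2
Vertices with odd degree: Leo, Mia. An Eulerian circuit requires all degrees even.

No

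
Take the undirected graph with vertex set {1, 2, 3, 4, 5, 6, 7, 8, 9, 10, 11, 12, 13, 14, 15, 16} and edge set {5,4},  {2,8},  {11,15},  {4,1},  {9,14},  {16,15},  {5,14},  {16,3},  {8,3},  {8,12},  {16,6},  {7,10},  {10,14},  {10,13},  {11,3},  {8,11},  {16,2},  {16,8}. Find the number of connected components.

2

Component: {1, 4, 5, 7, 9, 10, 13, 14}
Component: {2, 3, 6, 8, 11, 12, 15, 16}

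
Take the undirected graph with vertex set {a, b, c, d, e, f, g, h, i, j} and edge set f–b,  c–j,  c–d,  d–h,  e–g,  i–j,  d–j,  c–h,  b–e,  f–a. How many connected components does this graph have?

Component: {a, b, e, f, g}
Component: {c, d, h, i, j}

2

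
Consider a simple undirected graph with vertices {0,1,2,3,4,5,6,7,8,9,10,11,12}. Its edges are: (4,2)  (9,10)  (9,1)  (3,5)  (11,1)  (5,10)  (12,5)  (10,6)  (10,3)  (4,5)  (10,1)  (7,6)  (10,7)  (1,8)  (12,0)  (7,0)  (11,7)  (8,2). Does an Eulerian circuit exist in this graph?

Degrees: 0:2, 1:4, 2:2, 3:2, 4:2, 5:4, 6:2, 7:4, 8:2, 9:2, 10:6, 11:2, 12:2
All degrees are even and the non-isolated vertices are connected — an Eulerian circuit exists.

Yes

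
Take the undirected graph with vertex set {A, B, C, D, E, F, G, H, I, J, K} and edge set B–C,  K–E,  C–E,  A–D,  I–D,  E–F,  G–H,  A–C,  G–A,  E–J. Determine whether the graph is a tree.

Yes

The graph has 11 vertices and 10 edges.
It is connected with exactly 10 edges, hence acyclic — it is a tree.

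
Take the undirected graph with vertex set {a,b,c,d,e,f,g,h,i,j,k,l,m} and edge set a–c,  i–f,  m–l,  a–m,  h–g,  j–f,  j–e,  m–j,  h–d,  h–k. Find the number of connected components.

3

Component: {b}
Component: {d, g, h, k}
Component: {a, c, e, f, i, j, l, m}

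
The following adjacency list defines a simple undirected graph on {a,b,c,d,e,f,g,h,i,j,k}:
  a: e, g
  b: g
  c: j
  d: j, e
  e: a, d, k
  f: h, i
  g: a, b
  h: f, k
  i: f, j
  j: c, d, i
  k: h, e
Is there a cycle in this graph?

Yes

The graph has 11 vertices, 11 edges, and 1 connected component.
One cycle is e-k-h-f-i-j-d-e.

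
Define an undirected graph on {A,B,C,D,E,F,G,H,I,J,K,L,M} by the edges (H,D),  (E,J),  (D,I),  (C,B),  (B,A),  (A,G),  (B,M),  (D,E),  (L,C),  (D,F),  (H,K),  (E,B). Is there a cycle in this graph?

The graph has 13 vertices, 12 edges, and 1 connected component.
A forest on 13 vertices with 1 component has exactly 12 edges, which matches — so no cycle.

No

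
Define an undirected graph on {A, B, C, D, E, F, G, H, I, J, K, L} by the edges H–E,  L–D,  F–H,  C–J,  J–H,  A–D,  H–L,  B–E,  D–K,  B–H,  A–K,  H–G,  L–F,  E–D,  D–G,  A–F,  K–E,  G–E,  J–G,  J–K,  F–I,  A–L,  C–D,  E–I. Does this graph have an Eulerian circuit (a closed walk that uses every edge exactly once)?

Degrees: A:4, B:2, C:2, D:6, E:6, F:4, G:4, H:6, I:2, J:4, K:4, L:4
Every vertex has even degree and the edges form a single connected piece, so an Eulerian circuit exists.

Yes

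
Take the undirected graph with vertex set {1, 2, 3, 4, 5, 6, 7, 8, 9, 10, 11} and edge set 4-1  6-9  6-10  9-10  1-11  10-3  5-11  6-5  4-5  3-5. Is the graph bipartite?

No

10-9-6-10 is an odd cycle (length 3), and a bipartite graph can contain only even cycles.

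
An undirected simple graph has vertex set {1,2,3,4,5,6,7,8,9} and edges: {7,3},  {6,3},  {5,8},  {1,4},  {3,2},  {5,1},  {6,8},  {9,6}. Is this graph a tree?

|V| = 9, |E| = 8.
Connected and |E| = |V| - 1, which characterizes a tree.

Yes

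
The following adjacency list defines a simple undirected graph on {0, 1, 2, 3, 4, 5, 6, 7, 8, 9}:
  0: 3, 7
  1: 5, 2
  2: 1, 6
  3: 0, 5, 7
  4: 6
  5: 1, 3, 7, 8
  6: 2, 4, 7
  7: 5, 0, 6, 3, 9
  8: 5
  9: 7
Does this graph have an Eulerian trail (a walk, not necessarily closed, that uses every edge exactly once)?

No

Degrees: 0:2, 1:2, 2:2, 3:3, 4:1, 5:4, 6:3, 7:5, 8:1, 9:1
Odd-degree vertices: 3, 4, 6, 7, 8, 9 (6 total).
An Eulerian trail requires 0 or 2 odd-degree vertices; here there are 6.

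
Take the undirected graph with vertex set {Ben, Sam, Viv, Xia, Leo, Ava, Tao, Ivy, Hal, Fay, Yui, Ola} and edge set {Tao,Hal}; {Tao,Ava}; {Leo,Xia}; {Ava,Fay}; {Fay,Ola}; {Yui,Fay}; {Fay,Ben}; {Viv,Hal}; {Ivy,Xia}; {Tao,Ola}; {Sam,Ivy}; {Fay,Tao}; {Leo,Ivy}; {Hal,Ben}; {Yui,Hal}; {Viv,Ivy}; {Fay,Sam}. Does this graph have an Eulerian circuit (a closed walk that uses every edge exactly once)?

Yes

Degrees: Ben:2, Sam:2, Viv:2, Xia:2, Leo:2, Ava:2, Tao:4, Ivy:4, Hal:4, Fay:6, Yui:2, Ola:2
Every vertex has even degree and the edges form a single connected piece, so an Eulerian circuit exists.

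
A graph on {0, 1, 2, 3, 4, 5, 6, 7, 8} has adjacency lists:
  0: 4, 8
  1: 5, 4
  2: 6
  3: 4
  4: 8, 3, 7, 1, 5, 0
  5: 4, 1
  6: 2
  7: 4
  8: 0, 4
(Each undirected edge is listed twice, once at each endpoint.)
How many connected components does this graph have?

2

Component: {2, 6}
Component: {0, 1, 3, 4, 5, 7, 8}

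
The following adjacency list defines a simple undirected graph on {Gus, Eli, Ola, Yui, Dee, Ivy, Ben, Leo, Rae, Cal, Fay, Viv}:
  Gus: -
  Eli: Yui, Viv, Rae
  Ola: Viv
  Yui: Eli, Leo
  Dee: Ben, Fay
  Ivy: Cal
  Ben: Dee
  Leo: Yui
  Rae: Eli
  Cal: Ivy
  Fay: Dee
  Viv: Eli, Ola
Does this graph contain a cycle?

No

|V| = 12, |E| = 8, number of components = 4.
A forest on 12 vertices with 4 components has exactly 8 edges, which matches — so no cycle.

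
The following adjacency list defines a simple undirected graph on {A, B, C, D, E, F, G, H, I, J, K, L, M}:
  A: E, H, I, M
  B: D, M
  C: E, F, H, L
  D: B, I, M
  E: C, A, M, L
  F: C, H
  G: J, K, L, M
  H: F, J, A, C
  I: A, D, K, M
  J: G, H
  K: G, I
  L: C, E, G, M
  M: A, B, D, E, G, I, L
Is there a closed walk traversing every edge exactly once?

No

Degrees: A:4, B:2, C:4, D:3, E:4, F:2, G:4, H:4, I:4, J:2, K:2, L:4, M:7
Vertices with odd degree: D, M. An Eulerian circuit requires all degrees even.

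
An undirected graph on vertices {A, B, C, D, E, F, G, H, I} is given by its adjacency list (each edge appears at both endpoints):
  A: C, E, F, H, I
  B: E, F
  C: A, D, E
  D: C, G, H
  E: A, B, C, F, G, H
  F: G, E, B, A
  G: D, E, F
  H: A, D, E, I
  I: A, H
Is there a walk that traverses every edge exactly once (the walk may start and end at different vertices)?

Degrees: A:5, B:2, C:3, D:3, E:6, F:4, G:3, H:4, I:2
Odd-degree vertices: A, C, D, G (4 total).
An Eulerian trail requires 0 or 2 odd-degree vertices; here there are 4.

No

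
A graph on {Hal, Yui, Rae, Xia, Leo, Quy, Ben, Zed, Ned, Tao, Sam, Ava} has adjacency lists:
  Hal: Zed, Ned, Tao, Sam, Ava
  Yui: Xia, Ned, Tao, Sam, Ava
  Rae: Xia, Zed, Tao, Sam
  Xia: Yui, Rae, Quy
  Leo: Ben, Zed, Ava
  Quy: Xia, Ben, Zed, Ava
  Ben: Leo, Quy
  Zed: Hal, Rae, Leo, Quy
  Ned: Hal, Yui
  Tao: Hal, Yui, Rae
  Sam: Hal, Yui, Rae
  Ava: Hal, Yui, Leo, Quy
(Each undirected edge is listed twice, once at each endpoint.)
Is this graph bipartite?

Yes

A valid 2-coloring puts {Xia, Ben, Zed, Ned, Tao, Sam, Ava} on one side and {Hal, Yui, Rae, Leo, Quy} on the other; every edge crosses between the two sides.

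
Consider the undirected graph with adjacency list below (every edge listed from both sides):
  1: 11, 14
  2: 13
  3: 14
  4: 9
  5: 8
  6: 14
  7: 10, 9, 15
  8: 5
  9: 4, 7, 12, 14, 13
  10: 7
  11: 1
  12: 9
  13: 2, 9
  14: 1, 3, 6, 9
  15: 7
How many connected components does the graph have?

2

Component: {5, 8}
Component: {1, 2, 3, 4, 6, 7, 9, 10, 11, 12, 13, 14, 15}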